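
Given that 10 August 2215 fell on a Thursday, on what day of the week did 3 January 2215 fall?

Tuesday

Count forward from the earlier date (January 3, 2215) to the later (August 10, 2215):
January 2215: 31 − 3 = 28 days remain.
Then February 2215 (28), March (31), April (30), May (31), June (30), July (31): 28 + 31 + 30 + 31 + 30 + 31 = 181 days.
August 1–10, 2215: 10 days.
Total: 28 + 181 + 10 = 219 days.
219 mod 7 = 2, so 2 days before Thursday is Tuesday.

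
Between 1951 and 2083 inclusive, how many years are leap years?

33

Years divisible by 4: 1952, 1956, …, 2080 — 33 in all.
2000 is divisible by 400, so still leap.
No century exceptions apply. Count: 33.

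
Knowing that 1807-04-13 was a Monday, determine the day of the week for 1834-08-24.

Day-of-year of April 13, 1807: 103.
Day-of-year of August 24, 1834: 236.
1807 has 365 days, so 365 − 103 = 262 days remain in 1807.
Full years 1808–1833: 19 common + 7 leap = 19×365 + 7×366 = 9497 days.
Total: 262 + 9497 + 236 = 9995 days.
9995 mod 7 = 6, so 6 days after Monday is Sunday.

Sunday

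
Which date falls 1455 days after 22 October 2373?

16 October 2377

Count 1455 days after October 22, 2373:
October 22, 2373 → October 22, 2374: 365 days.
October 22, 2374 → October 22, 2375: 365 days.
October 22, 2375 → October 22, 2376: 366 days (2376 is a leap year).
October 2376: 31 − 22 = 9 days remain.
Then 11 full months totalling 334 days.
October 1–16, 2377: 16 days.
Residual: 359 days.
Total: 1455 days.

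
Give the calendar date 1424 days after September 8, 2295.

August 2, 2299

Count 1424 days after September 8, 2295:
September 8, 2295 → September 8, 2296: 366 days (2296 is a leap year).
September 8, 2296 → September 8, 2297: 365 days.
September 8, 2297 → September 8, 2298: 365 days.
September 2298: 30 − 8 = 22 days remain.
Then 10 full months totalling 304 days.
August 1–2, 2299: 2 days.
Residual: 328 days.
Total: 1424 days.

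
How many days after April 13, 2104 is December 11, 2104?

April 2104: 30 − 13 = 17 days remain.
Then May (31), June (30), July (31), August (31), September (30), October (31), November (30): 31 + 30 + 31 + 31 + 30 + 31 + 30 = 214 days.
December 1–11, 2104: 11 days.
Total: 17 + 214 + 11 = 242 days.

242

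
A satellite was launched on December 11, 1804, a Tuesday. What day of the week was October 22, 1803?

Count forward from the earlier date (October 22, 1803) to the later (December 11, 1804):
Day-of-year of October 22, 1803: 295.
Day-of-year of December 11, 1804: 346.
1803 has 365 days, so 365 − 295 = 70 days remain in 1803.
Total: 70 + 346 = 416 days.
416 mod 7 = 3, so 3 days before Tuesday is Saturday.

Saturday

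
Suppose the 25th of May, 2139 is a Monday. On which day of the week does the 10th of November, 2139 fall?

Tuesday

May 2139: 31 − 25 = 6 days remain.
Then June (30), July (31), August (31), September (30), October (31): 30 + 31 + 31 + 30 + 31 = 153 days.
November 1–10, 2139: 10 days.
Total: 6 + 153 + 10 = 169 days.
169 mod 7 = 1, so 1 day after Monday is Tuesday.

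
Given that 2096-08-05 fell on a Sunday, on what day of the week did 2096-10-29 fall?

Monday

August 2096: 31 − 5 = 26 days remain.
Then September (30): 30 days.
October 1–29, 2096: 29 days.
Total: 26 + 30 + 29 = 85 days.
85 mod 7 = 1, so 1 day after Sunday is Monday.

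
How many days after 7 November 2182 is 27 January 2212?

Day-of-year of November 7, 2182: 311.
Day-of-year of January 27, 2212: 27.
2182 has 365 days, so 365 − 311 = 54 days remain in 2182.
Full years 2183–2211: 23 common + 6 leap = 23×365 + 6×366 = 10591 days.
Total: 54 + 10591 + 27 = 10672 days.

10672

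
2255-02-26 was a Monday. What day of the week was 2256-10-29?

February 2255: 28 − 26 = 2 days remain (2255 is not a leap year, so February has 28 days).
Then 19 full months totalling 580 days.
October 1–29, 2256: 29 days.
Total: 2 + 580 + 29 = 611 days.
611 mod 7 = 2, so 2 days after Monday is Wednesday.

Wednesday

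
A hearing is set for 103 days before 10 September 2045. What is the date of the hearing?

30 May 2045

Count 103 days before September 10, 2045:
May 2045: 31 − 30 = 1 day remains.
Then June (30), July (31), August (31): 30 + 31 + 31 = 92 days.
September 1–10, 2045: 10 days.
Total: 1 + 92 + 10 = 103 days.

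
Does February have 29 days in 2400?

2400 is a leap year (divisible by 400).

Yes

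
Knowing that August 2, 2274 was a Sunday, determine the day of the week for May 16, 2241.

Sunday

Count forward from the earlier date (May 16, 2241) to the later (August 2, 2274):
Day-of-year of May 16, 2241: 136.
Day-of-year of August 2, 2274: 214.
2241 has 365 days, so 365 − 136 = 229 days remain in 2241.
Full years 2242–2273: 24 common + 8 leap = 24×365 + 8×366 = 11688 days.
Total: 229 + 11688 + 214 = 12131 days.
12131 is a multiple of 7, so May 16, 2241 falls on the same weekday: Sunday.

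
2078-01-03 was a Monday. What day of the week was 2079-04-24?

Monday

January 2078: 31 − 3 = 28 days remain.
Then 14 full months totalling 424 days.
April 1–24, 2079: 24 days.
Total: 28 + 424 + 24 = 476 days.
476 is a multiple of 7, so 2079-04-24 falls on the same weekday: Monday.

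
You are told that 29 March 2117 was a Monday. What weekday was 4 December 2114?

Count forward from the earlier date (December 4, 2114) to the later (March 29, 2117):
December 4, 2114 → December 4, 2115: 365 days.
December 4, 2115 → December 4, 2116: 366 days (2116 is a leap year).
December 2116: 31 − 4 = 27 days remain.
Then January (31), February 2117 (28): 31 + 28 = 59 days.
March 1–29, 2117: 29 days.
Residual: 115 days.
Total: 846 days.
846 mod 7 = 6, so 6 days before Monday is Tuesday.

Tuesday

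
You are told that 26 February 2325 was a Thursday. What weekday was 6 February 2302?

Count forward from the earlier date (February 6, 2302) to the later (February 26, 2325):
Day-of-year of February 6, 2302: 37.
Day-of-year of February 26, 2325: 57.
2302 has 365 days, so 365 − 37 = 328 days remain in 2302.
Full years 2303–2324: 16 common + 6 leap = 16×365 + 6×366 = 8036 days.
Total: 328 + 8036 + 57 = 8421 days.
8421 is a multiple of 7, so 6 February 2302 falls on the same weekday: Thursday.

Thursday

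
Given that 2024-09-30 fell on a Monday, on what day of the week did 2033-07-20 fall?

Day-of-year of September 30, 2024: 274.
Day-of-year of July 20, 2033: 201.
2024 has 366 days, so 366 − 274 = 92 days remain in 2024.
Full years 2025–2032: 6 common + 2 leap = 6×365 + 2×366 = 2922 days.
Total: 92 + 2922 + 201 = 3215 days.
3215 mod 7 = 2, so 2 days after Monday is Wednesday.

Wednesday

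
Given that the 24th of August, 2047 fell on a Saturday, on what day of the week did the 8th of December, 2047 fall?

Sunday

August 2047: 31 − 24 = 7 days remain.
Then September (30), October (31), November (30): 30 + 31 + 30 = 91 days.
December 1–8, 2047: 8 days.
Total: 7 + 91 + 8 = 106 days.
106 mod 7 = 1, so 1 day after Saturday is Sunday.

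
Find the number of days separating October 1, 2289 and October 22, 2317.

10247

From October 1, 2289 to October 1, 2317: 28 years, of which 6 contain a Feb 29 — 22×365 + 6×366 = 10226 days.
(2300 is not a leap year (divisible by 100 but not 400).)
Within October 2317: 22 − 1 = 21 days.
Total: 10247 days.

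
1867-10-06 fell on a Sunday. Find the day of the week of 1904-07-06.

Wednesday

From October 6, 1867 to October 6, 1903: 36 years, of which 8 contain a Feb 29 — 28×365 + 8×366 = 13148 days.
(1900 is not a leap year (divisible by 100 but not 400).)
October 1903: 31 − 6 = 25 days remain.
Then November (30), December (31), January (31), February 1904 (29), March (31), April (30), May (31), June (30): 30 + 31 + 31 + 29 + 31 + 30 + 31 + 30 = 243 days.
July 1–6, 1904: 6 days.
Residual: 274 days.
Total: 13422 days.
13422 mod 7 = 3, so 3 days after Sunday is Wednesday.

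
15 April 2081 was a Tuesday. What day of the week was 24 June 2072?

Count forward from the earlier date (June 24, 2072) to the later (April 15, 2081):
From June 24, 2072 to June 24, 2080: 8 years, of which 2 contain a Feb 29 — 6×365 + 2×366 = 2922 days.
June 2080: 30 − 24 = 6 days remain.
Then 9 full months totalling 274 days.
April 1–15, 2081: 15 days.
Residual: 295 days.
Total: 3217 days.
3217 mod 7 = 4, so 4 days before Tuesday is Friday.

Friday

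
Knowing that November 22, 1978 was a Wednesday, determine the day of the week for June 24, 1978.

Saturday

Count forward from the earlier date (June 24, 1978) to the later (November 22, 1978):
June 1978: 30 − 24 = 6 days remain.
Then July (31), August (31), September (30), October (31): 31 + 31 + 30 + 31 = 123 days.
November 1–22, 1978: 22 days.
Total: 6 + 123 + 22 = 151 days.
151 mod 7 = 4, so 4 days before Wednesday is Saturday.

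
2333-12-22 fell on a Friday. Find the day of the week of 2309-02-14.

Sunday

Count forward from the earlier date (February 14, 2309) to the later (December 22, 2333):
Day-of-year of February 14, 2309: 45.
Day-of-year of December 22, 2333: 356.
2309 has 365 days, so 365 − 45 = 320 days remain in 2309.
Full years 2310–2332: 17 common + 6 leap = 17×365 + 6×366 = 8401 days.
Total: 320 + 8401 + 356 = 9077 days.
9077 mod 7 = 5, so 5 days before Friday is Sunday.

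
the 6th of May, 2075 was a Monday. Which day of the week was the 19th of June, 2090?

Monday

Day-of-year of May 6, 2075: 126.
Day-of-year of June 19, 2090: 170.
2075 has 365 days, so 365 − 126 = 239 days remain in 2075.
Full years 2076–2089: 10 common + 4 leap = 10×365 + 4×366 = 5114 days.
Total: 239 + 5114 + 170 = 5523 days.
5523 is a multiple of 7, so the 19th of June, 2090 falls on the same weekday: Monday.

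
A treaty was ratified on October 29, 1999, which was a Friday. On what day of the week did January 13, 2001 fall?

Saturday

October 29, 1999 → October 29, 2000: 366 days (2000 is a leap year (divisible by 400)).
October 2000: 31 − 29 = 2 days remain.
Then November (30), December (31): 30 + 31 = 61 days.
January 1–13, 2001: 13 days.
Residual: 76 days.
Total: 442 days.
442 mod 7 = 1, so 1 day after Friday is Saturday.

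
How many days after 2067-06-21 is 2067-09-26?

97

June 2067: 30 − 21 = 9 days remain.
Then July (31), August (31): 31 + 31 = 62 days.
September 1–26, 2067: 26 days.
Total: 9 + 62 + 26 = 97 days.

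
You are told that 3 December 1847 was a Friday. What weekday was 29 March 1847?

Monday

Count forward from the earlier date (March 29, 1847) to the later (December 3, 1847):
March 1847: 31 − 29 = 2 days remain.
Then April (30), May (31), June (30), July (31), August (31), September (30), October (31), November (30): 30 + 31 + 30 + 31 + 31 + 30 + 31 + 30 = 244 days.
December 1–3, 1847: 3 days.
Total: 2 + 244 + 3 = 249 days.
249 mod 7 = 4, so 4 days before Friday is Monday.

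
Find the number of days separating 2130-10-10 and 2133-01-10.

823

Day-of-year of October 10, 2130: 283.
Day-of-year of January 10, 2133: 10.
2130 has 365 days, so 365 − 283 = 82 days remain in 2130.
Full years: 2131: 365; 2132: 366. Sum = 731.
Total: 82 + 731 + 10 = 823 days.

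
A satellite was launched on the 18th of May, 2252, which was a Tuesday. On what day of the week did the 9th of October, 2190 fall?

Saturday

Count forward from the earlier date (October 9, 2190) to the later (May 18, 2252):
From October 9, 2190 to October 9, 2251: 61 years, of which 14 contain a Feb 29 — 47×365 + 14×366 = 22279 days.
(2200 is not a leap year (divisible by 100 but not 400).)
October 2251: 31 − 9 = 22 days remain.
Then November (30), December (31), January (31), February 2252 (29), March (31), April (30): 30 + 31 + 31 + 29 + 31 + 30 = 182 days.
May 1–18, 2252: 18 days.
Residual: 222 days.
Total: 22501 days.
22501 mod 7 = 3, so 3 days before Tuesday is Saturday.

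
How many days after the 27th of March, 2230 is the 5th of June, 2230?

March 2230: 31 − 27 = 4 days remain.
Then April (30), May (31): 30 + 31 = 61 days.
June 1–5, 2230: 5 days.
Total: 4 + 61 + 5 = 70 days.

70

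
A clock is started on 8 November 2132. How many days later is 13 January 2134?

November 8, 2132 → November 8, 2133: 365 days.
November 2133: 30 − 8 = 22 days remain.
Then December (31): 31 days.
January 1–13, 2134: 13 days.
Residual: 66 days.
Total: 431 days.

431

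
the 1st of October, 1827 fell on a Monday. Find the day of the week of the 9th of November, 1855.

From October 1, 1827 to October 1, 1855: 28 years, of which 7 contain a Feb 29 — 21×365 + 7×366 = 10227 days.
October 1855: 31 − 1 = 30 days remain.
November 1–9, 1855: 9 days.
Residual: 39 days.
Total: 10266 days.
10266 mod 7 = 4, so 4 days after Monday is Friday.

Friday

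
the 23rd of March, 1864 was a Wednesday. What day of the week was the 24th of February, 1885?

Tuesday

Day-of-year of March 23, 1864: 83.
Day-of-year of February 24, 1885: 55.
1864 has 366 days, so 366 − 83 = 283 days remain in 1864.
Full years 1865–1884: 15 common + 5 leap = 15×365 + 5×366 = 7305 days.
Total: 283 + 7305 + 55 = 7643 days.
7643 mod 7 = 6, so 6 days after Wednesday is Tuesday.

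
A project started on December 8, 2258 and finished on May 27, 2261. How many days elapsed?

901

December 8, 2258 → December 8, 2259: 365 days.
December 8, 2259 → December 8, 2260: 366 days (2260 is a leap year).
December 2260: 31 − 8 = 23 days remain.
Then January (31), February 2261 (28), March (31), April (30): 31 + 28 + 31 + 30 = 120 days.
May 1–27, 2261: 27 days.
Residual: 170 days.
Total: 901 days.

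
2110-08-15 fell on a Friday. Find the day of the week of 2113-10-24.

Tuesday

August 15, 2110 → August 15, 2111: 365 days.
August 15, 2111 → August 15, 2112: 366 days (2112 is a leap year).
August 15, 2112 → August 15, 2113: 365 days.
August 2113: 31 − 15 = 16 days remain.
Then September (30): 30 days.
October 1–24, 2113: 24 days.
Residual: 70 days.
Total: 1166 days.
1166 mod 7 = 4, so 4 days after Friday is Tuesday.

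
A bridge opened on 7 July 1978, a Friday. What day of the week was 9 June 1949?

Thursday

Count forward from the earlier date (June 9, 1949) to the later (July 7, 1978):
From June 9, 1949 to June 9, 1978: 29 years, of which 7 contain a Feb 29 — 22×365 + 7×366 = 10592 days.
June 1978: 30 − 9 = 21 days remain.
July 1–7, 1978: 7 days.
Residual: 28 days.
Total: 10620 days.
10620 mod 7 = 1, so 1 day before Friday is Thursday.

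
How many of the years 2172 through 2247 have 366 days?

18

Years divisible by 4: 2172, 2176, …, 2244 — 19 in all.
Of these, 2200 is divisible by 100 but not 400, so not leap.
Leap years: 19 − 1 = 18.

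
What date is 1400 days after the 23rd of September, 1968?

the 24th of July, 1972

Count 1400 days after September 23, 1968:
Day-of-year of September 23, 1968: 267.
Day-of-year of July 24, 1972: 206.
1968 has 366 days, so 366 − 267 = 99 days remain in 1968.
Full years: 1969: 365; 1970: 365; 1971: 365. Sum = 1095.
Total: 99 + 1095 + 206 = 1400 days.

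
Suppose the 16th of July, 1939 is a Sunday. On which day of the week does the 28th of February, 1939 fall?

Count forward from the earlier date (February 28, 1939) to the later (July 16, 1939):
February 1939: 28 − 28 = 0 days remain (1939 is not a leap year, so February has 28 days).
Then March (31), April (30), May (31), June (30): 31 + 30 + 31 + 30 = 122 days.
July 1–16, 1939: 16 days.
Total: 0 + 122 + 16 = 138 days.
138 mod 7 = 5, so 5 days before Sunday is Tuesday.

Tuesday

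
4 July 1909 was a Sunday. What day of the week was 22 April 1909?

Thursday

Count forward from the earlier date (April 22, 1909) to the later (July 4, 1909):
April 1909: 30 − 22 = 8 days remain.
Then May (31), June (30): 31 + 30 = 61 days.
July 1–4, 1909: 4 days.
Total: 8 + 61 + 4 = 73 days.
73 mod 7 = 3, so 3 days before Sunday is Thursday.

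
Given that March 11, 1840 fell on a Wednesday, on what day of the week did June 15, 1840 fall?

March 1840: 31 − 11 = 20 days remain.
Then April (30), May (31): 30 + 31 = 61 days.
June 1–15, 1840: 15 days.
Total: 20 + 61 + 15 = 96 days.
96 mod 7 = 5, so 5 days after Wednesday is Monday.

Monday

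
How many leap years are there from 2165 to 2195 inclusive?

7

Years divisible by 4 in [2165, 2195]: 2168, 2172, 2176, 2180, 2184, 2188, 2192.
No century exceptions apply. Count: 7.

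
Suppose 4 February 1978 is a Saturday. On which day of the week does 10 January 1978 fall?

Count forward from the earlier date (January 10, 1978) to the later (February 4, 1978):
January 1978: 31 − 10 = 21 days remain.
February 1–4, 1978: 4 days (1978 is not a leap year).
Total: 21 + 4 = 25 days.
25 mod 7 = 4, so 4 days before Saturday is Tuesday.

Tuesday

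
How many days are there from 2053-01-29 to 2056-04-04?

1161

January 29, 2053 → January 29, 2054: 365 days.
January 29, 2054 → January 29, 2055: 365 days.
January 29, 2055 → January 29, 2056: 365 days.
January 2056: 31 − 29 = 2 days remain.
Then February 2056 (29), March (31): 29 + 31 = 60 days.
April 1–4, 2056: 4 days.
Residual: 66 days.
Total: 1161 days.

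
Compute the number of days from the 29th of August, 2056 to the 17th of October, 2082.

Day-of-year of August 29, 2056: 242.
Day-of-year of October 17, 2082: 290.
2056 has 366 days, so 366 − 242 = 124 days remain in 2056.
Full years 2057–2081: 19 common + 6 leap = 19×365 + 6×366 = 9131 days.
Total: 124 + 9131 + 290 = 9545 days.

9545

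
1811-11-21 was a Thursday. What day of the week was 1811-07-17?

Count forward from the earlier date (July 17, 1811) to the later (November 21, 1811):
July 1811: 31 − 17 = 14 days remain.
Then August (31), September (30), October (31): 31 + 30 + 31 = 92 days.
November 1–21, 1811: 21 days.
Total: 14 + 92 + 21 = 127 days.
127 mod 7 = 1, so 1 day before Thursday is Wednesday.

Wednesday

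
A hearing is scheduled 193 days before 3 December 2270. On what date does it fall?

24 May 2270

Count 193 days before December 3, 2270:
May 2270: 31 − 24 = 7 days remain.
Then June (30), July (31), August (31), September (30), October (31), November (30): 30 + 31 + 31 + 30 + 31 + 30 = 183 days.
December 1–3, 2270: 3 days.
Total: 7 + 183 + 3 = 193 days.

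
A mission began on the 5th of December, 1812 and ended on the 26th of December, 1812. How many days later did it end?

21

Within December 1812: 26 − 5 = 21 days.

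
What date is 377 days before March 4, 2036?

February 21, 2035

Count 377 days before March 4, 2036:
February 21, 2035 → February 21, 2036: 365 days.
February 2036: 29 − 21 = 8 days remain (2036 is a leap year, so February has 29 days).
March 1–4, 2036: 4 days.
Residual: 12 days.
Total: 377 days.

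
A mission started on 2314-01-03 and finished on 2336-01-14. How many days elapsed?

8046

From January 3, 2314 to January 3, 2336: 22 years, of which 5 contain a Feb 29 — 17×365 + 5×366 = 8035 days.
Within January 2336: 14 − 3 = 11 days.
Total: 8046 days.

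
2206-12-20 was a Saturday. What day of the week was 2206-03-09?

Sunday

Count forward from the earlier date (March 9, 2206) to the later (December 20, 2206):
March 2206: 31 − 9 = 22 days remain.
Then April (30), May (31), June (30), July (31), August (31), September (30), October (31), November (30): 30 + 31 + 30 + 31 + 31 + 30 + 31 + 30 = 244 days.
December 1–20, 2206: 20 days.
Total: 22 + 244 + 20 = 286 days.
286 mod 7 = 6, so 6 days before Saturday is Sunday.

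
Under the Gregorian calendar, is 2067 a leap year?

2067 is not a leap year.

No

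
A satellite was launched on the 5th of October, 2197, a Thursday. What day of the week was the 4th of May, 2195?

Monday

Count forward from the earlier date (May 4, 2195) to the later (October 5, 2197):
May 4, 2195 → May 4, 2196: 366 days (2196 is a leap year).
May 4, 2196 → May 4, 2197: 365 days.
May 2197: 31 − 4 = 27 days remain.
Then June (30), July (31), August (31), September (30): 30 + 31 + 31 + 30 = 122 days.
October 1–5, 2197: 5 days.
Residual: 154 days.
Total: 885 days.
885 mod 7 = 3, so 3 days before Thursday is Monday.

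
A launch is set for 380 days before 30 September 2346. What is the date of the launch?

15 September 2345

Count 380 days before September 30, 2346:
September 15, 2345 → September 15, 2346: 365 days.
Within September 2346: 30 − 15 = 15 days.
Total: 380 days.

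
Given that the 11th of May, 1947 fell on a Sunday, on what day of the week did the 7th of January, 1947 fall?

Tuesday

Count forward from the earlier date (January 7, 1947) to the later (May 11, 1947):
January 1947: 31 − 7 = 24 days remain.
Then February 1947 (28), March (31), April (30): 28 + 31 + 30 = 89 days.
May 1–11, 1947: 11 days.
Total: 24 + 89 + 11 = 124 days.
124 mod 7 = 5, so 5 days before Sunday is Tuesday.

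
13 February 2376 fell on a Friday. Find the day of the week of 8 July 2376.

Thursday

February 2376: 29 − 13 = 16 days remain (2376 is a leap year, so February has 29 days).
Then March (31), April (30), May (31), June (30): 31 + 30 + 31 + 30 = 122 days.
July 1–8, 2376: 8 days.
Total: 16 + 122 + 8 = 146 days.
146 mod 7 = 6, so 6 days after Friday is Thursday.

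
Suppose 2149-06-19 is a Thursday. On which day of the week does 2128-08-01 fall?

Sunday

Count forward from the earlier date (August 1, 2128) to the later (June 19, 2149):
Day-of-year of August 1, 2128: 214.
Day-of-year of June 19, 2149: 170.
2128 has 366 days, so 366 − 214 = 152 days remain in 2128.
Full years 2129–2148: 15 common + 5 leap = 15×365 + 5×366 = 7305 days.
Total: 152 + 7305 + 170 = 7627 days.
7627 mod 7 = 4, so 4 days before Thursday is Sunday.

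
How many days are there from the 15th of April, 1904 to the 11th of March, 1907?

1060

April 15, 1904 → April 15, 1905: 365 days.
April 15, 1905 → April 15, 1906: 365 days.
April 1906: 30 − 15 = 15 days remain.
Then 10 full months totalling 304 days.
March 1–11, 1907: 11 days.
Residual: 330 days.
Total: 1060 days.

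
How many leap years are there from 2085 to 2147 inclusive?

14

Years divisible by 4: 2088, 2092, …, 2144 — 15 in all.
Of these, 2100 is divisible by 100 but not 400, so not leap.
Leap years: 15 − 1 = 14.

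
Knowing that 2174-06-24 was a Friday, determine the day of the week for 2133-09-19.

Saturday

Count forward from the earlier date (September 19, 2133) to the later (June 24, 2174):
From September 19, 2133 to September 19, 2173: 40 years, of which 10 contain a Feb 29 — 30×365 + 10×366 = 14610 days.
September 2173: 30 − 19 = 11 days remain.
Then October (31), November (30), December (31), January (31), February 2174 (28), March (31), April (30), May (31): 31 + 30 + 31 + 31 + 28 + 31 + 30 + 31 = 243 days.
June 1–24, 2174: 24 days.
Residual: 278 days.
Total: 14888 days.
14888 mod 7 = 6, so 6 days before Friday is Saturday.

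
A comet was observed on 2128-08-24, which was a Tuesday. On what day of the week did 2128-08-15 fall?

Sunday

Count forward from the earlier date (August 15, 2128) to the later (August 24, 2128):
Within August 2128: 24 − 15 = 9 days.
9 mod 7 = 2, so 2 days before Tuesday is Sunday.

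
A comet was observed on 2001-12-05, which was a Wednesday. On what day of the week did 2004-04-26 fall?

Day-of-year of December 5, 2001: 339.
Day-of-year of April 26, 2004: 117.
2001 has 365 days, so 365 − 339 = 26 days remain in 2001.
Full years: 2002: 365; 2003: 365. Sum = 730.
Total: 26 + 730 + 117 = 873 days.
873 mod 7 = 5, so 5 days after Wednesday is Monday.

Monday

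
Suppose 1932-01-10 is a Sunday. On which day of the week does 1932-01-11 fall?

Within January 1932: 11 − 10 = 1 day.
1 mod 7 = 1, so 1 day after Sunday is Monday.

Monday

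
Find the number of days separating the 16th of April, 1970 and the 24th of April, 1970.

Within April 1970: 24 − 16 = 8 days.

8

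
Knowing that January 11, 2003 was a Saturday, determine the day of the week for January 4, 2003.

Saturday

Count forward from the earlier date (January 4, 2003) to the later (January 11, 2003):
Within January 2003: 11 − 4 = 7 days.
7 is a multiple of 7, so January 4, 2003 falls on the same weekday: Saturday.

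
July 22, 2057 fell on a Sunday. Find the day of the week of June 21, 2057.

Thursday

Count forward from the earlier date (June 21, 2057) to the later (July 22, 2057):
June 2057: 30 − 21 = 9 days remain.
July 1–22, 2057: 22 days.
Total: 9 + 22 = 31 days.
31 mod 7 = 3, so 3 days before Sunday is Thursday.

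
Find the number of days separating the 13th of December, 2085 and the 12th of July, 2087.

576

Day-of-year of December 13, 2085: 347.
Day-of-year of July 12, 2087: 193.
2085 has 365 days, so 365 − 347 = 18 days remain in 2085.
Full years: 2086: 365. Sum = 365.
Total: 18 + 365 + 193 = 576 days.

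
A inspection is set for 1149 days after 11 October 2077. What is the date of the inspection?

3 December 2080

Count 1149 days after October 11, 2077:
October 11, 2077 → October 11, 2078: 365 days.
October 11, 2078 → October 11, 2079: 365 days.
October 11, 2079 → October 11, 2080: 366 days (2080 is a leap year).
October 2080: 31 − 11 = 20 days remain.
Then November (30): 30 days.
December 1–3, 2080: 3 days.
Residual: 53 days.
Total: 1149 days.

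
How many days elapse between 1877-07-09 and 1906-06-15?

From July 9, 1877 to July 9, 1905: 28 years, of which 6 contain a Feb 29 — 22×365 + 6×366 = 10226 days.
(1900 is not a leap year (divisible by 100 but not 400).)
July 1905: 31 − 9 = 22 days remain.
Then 10 full months totalling 304 days.
June 1–15, 1906: 15 days.
Residual: 341 days.
Total: 10567 days.

10567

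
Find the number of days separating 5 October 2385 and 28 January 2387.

480

October 5, 2385 → October 5, 2386: 365 days.
October 2386: 31 − 5 = 26 days remain.
Then November (30), December (31): 30 + 31 = 61 days.
January 1–28, 2387: 28 days.
Residual: 115 days.
Total: 480 days.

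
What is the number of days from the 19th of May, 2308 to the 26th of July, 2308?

May 2308: 31 − 19 = 12 days remain.
Then June (30): 30 days.
July 1–26, 2308: 26 days.
Total: 12 + 30 + 26 = 68 days.

68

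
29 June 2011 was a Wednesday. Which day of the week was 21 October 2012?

June 2011: 30 − 29 = 1 day remains.
Then 15 full months totalling 458 days.
October 1–21, 2012: 21 days.
Total: 1 + 458 + 21 = 480 days.
480 mod 7 = 4, so 4 days after Wednesday is Sunday.

Sunday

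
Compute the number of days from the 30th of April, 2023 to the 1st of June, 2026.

1128

April 30, 2023 → April 30, 2024: 366 days (2024 is a leap year).
April 30, 2024 → April 30, 2025: 365 days.
April 30, 2025 → April 30, 2026: 365 days.
April 2026: 30 − 30 = 0 days remain.
Then May (31): 31 days.
June 1, 2026: 1 day.
Residual: 32 days.
Total: 1128 days.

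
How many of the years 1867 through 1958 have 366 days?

22

Years divisible by 4: 1868, 1872, …, 1956 — 23 in all.
Of these, 1900 is divisible by 100 but not 400, so not leap.
Leap years: 23 − 1 = 22.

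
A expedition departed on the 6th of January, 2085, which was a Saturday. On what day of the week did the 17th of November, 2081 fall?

Monday

Count forward from the earlier date (November 17, 2081) to the later (January 6, 2085):
Day-of-year of November 17, 2081: 321.
Day-of-year of January 6, 2085: 6.
2081 has 365 days, so 365 − 321 = 44 days remain in 2081.
Full years: 2082: 365; 2083: 365; 2084: 366. Sum = 1096.
Total: 44 + 1096 + 6 = 1146 days.
1146 mod 7 = 5, so 5 days before Saturday is Monday.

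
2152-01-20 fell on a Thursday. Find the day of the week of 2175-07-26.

From January 20, 2152 to January 20, 2175: 23 years, of which 6 contain a Feb 29 — 17×365 + 6×366 = 8401 days.
January 2175: 31 − 20 = 11 days remain.
Then February 2175 (28), March (31), April (30), May (31), June (30): 28 + 31 + 30 + 31 + 30 = 150 days.
July 1–26, 2175: 26 days.
Residual: 187 days.
Total: 8588 days.
8588 mod 7 = 6, so 6 days after Thursday is Wednesday.

Wednesday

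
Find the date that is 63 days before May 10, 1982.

March 8, 1982

Count 63 days before May 10, 1982:
March 1982: 31 − 8 = 23 days remain.
Then April (30): 30 days.
May 1–10, 1982: 10 days.
Total: 23 + 30 + 10 = 63 days.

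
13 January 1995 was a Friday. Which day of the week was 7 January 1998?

January 13, 1995 → January 13, 1996: 365 days.
January 13, 1996 → January 13, 1997: 366 days (1996 is a leap year).
January 1997: 31 − 13 = 18 days remain.
Then 11 full months totalling 334 days.
January 1–7, 1998: 7 days.
Residual: 359 days.
Total: 1090 days.
1090 mod 7 = 5, so 5 days after Friday is Wednesday.

Wednesday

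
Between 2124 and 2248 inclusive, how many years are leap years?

31

Years divisible by 4: 2124, 2128, …, 2248 — 32 in all.
Of these, 2200 is divisible by 100 but not 400, so not leap.
Leap years: 32 − 1 = 31.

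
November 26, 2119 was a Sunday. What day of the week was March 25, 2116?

Wednesday

Count forward from the earlier date (March 25, 2116) to the later (November 26, 2119):
March 25, 2116 → March 25, 2117: 365 days.
March 25, 2117 → March 25, 2118: 365 days.
March 25, 2118 → March 25, 2119: 365 days.
March 2119: 31 − 25 = 6 days remain.
Then April (30), May (31), June (30), July (31), August (31), September (30), October (31): 30 + 31 + 30 + 31 + 31 + 30 + 31 = 214 days.
November 1–26, 2119: 26 days.
Residual: 246 days.
Total: 1341 days.
1341 mod 7 = 4, so 4 days before Sunday is Wednesday.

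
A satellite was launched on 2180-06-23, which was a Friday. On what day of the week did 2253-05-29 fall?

Sunday

Day-of-year of June 23, 2180: 175.
Day-of-year of May 29, 2253: 149.
2180 has 366 days, so 366 − 175 = 191 days remain in 2180.
Full years 2181–2252: 55 common + 17 leap = 55×365 + 17×366 = 26297 days.
Total: 191 + 26297 + 149 = 26637 days.
26637 mod 7 = 2, so 2 days after Friday is Sunday.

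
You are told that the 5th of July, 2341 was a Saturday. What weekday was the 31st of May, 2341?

Count forward from the earlier date (May 31, 2341) to the later (July 5, 2341):
May 2341: 31 − 31 = 0 days remain.
Then June (30): 30 days.
July 1–5, 2341: 5 days.
Total: 0 + 30 + 5 = 35 days.
35 is a multiple of 7, so the 31st of May, 2341 falls on the same weekday: Saturday.

Saturday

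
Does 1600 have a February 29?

Yes

1600 is a leap year (divisible by 400).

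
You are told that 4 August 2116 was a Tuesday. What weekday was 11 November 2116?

Wednesday

August 2116: 31 − 4 = 27 days remain.
Then September (30), October (31): 30 + 31 = 61 days.
November 1–11, 2116: 11 days.
Total: 27 + 61 + 11 = 99 days.
99 mod 7 = 1, so 1 day after Tuesday is Wednesday.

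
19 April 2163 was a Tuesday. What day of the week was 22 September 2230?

From April 19, 2163 to April 19, 2230: 67 years, of which 16 contain a Feb 29 — 51×365 + 16×366 = 24471 days.
(2200 is not a leap year (divisible by 100 but not 400).)
April 2230: 30 − 19 = 11 days remain.
Then May (31), June (30), July (31), August (31): 31 + 30 + 31 + 31 = 123 days.
September 1–22, 2230: 22 days.
Residual: 156 days.
Total: 24627 days.
24627 mod 7 = 1, so 1 day after Tuesday is Wednesday.

Wednesday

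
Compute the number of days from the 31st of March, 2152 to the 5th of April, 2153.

March 31, 2152 → March 31, 2153: 365 days.
March 2153: 31 − 31 = 0 days remain.
April 1–5, 2153: 5 days.
Residual: 5 days.
Total: 370 days.

370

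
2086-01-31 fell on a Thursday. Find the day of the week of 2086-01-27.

Sunday

Count forward from the earlier date (January 27, 2086) to the later (January 31, 2086):
Within January 2086: 31 − 27 = 4 days.
4 mod 7 = 4, so 4 days before Thursday is Sunday.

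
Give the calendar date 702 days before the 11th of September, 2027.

the 9th of October, 2025

Count 702 days before September 11, 2027:
October 9, 2025 → October 9, 2026: 365 days.
October 2026: 31 − 9 = 22 days remain.
Then 10 full months totalling 304 days.
September 1–11, 2027: 11 days.
Residual: 337 days.
Total: 702 days.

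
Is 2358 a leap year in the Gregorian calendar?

2358 is not a leap year.

No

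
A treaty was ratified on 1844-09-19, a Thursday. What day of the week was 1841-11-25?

Thursday

Count forward from the earlier date (November 25, 1841) to the later (September 19, 1844):
November 25, 1841 → November 25, 1842: 365 days.
November 25, 1842 → November 25, 1843: 365 days.
November 1843: 30 − 25 = 5 days remain.
Then 9 full months totalling 275 days.
September 1–19, 1844: 19 days.
Residual: 299 days.
Total: 1029 days.
1029 is a multiple of 7, so 1841-11-25 falls on the same weekday: Thursday.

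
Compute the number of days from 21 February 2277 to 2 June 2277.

February 2277: 28 − 21 = 7 days remain (2277 is not a leap year, so February has 28 days).
Then March (31), April (30), May (31): 31 + 30 + 31 = 92 days.
June 1–2, 2277: 2 days.
Total: 7 + 92 + 2 = 101 days.

101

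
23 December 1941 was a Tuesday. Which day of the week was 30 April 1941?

Wednesday

Count forward from the earlier date (April 30, 1941) to the later (December 23, 1941):
April 1941: 30 − 30 = 0 days remain.
Then May (31), June (30), July (31), August (31), September (30), October (31), November (30): 31 + 30 + 31 + 31 + 30 + 31 + 30 = 214 days.
December 1–23, 1941: 23 days.
Total: 0 + 214 + 23 = 237 days.
237 mod 7 = 6, so 6 days before Tuesday is Wednesday.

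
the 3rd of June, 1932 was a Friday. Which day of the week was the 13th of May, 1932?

Friday

Count forward from the earlier date (May 13, 1932) to the later (June 3, 1932):
May 1932: 31 − 13 = 18 days remain.
June 1–3, 1932: 3 days.
Total: 18 + 3 = 21 days.
21 is a multiple of 7, so the 13th of May, 1932 falls on the same weekday: Friday.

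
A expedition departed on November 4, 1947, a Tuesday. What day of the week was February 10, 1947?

Monday

Count forward from the earlier date (February 10, 1947) to the later (November 4, 1947):
February 1947: 28 − 10 = 18 days remain (1947 is not a leap year, so February has 28 days).
Then March (31), April (30), May (31), June (30), July (31), August (31), September (30), October (31): 31 + 30 + 31 + 30 + 31 + 31 + 30 + 31 = 245 days.
November 1–4, 1947: 4 days.
Total: 18 + 245 + 4 = 267 days.
267 mod 7 = 1, so 1 day before Tuesday is Monday.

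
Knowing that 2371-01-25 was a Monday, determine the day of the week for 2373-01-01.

Monday

Day-of-year of January 25, 2371: 25.
Day-of-year of January 1, 2373: 1.
2371 has 365 days, so 365 − 25 = 340 days remain in 2371.
Full years: 2372: 366. Sum = 366.
Total: 340 + 366 + 1 = 707 days.
707 is a multiple of 7, so 2373-01-01 falls on the same weekday: Monday.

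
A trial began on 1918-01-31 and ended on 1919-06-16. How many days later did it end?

501

January 31, 1918 → January 31, 1919: 365 days.
January 1919: 31 − 31 = 0 days remain.
Then February 1919 (28), March (31), April (30), May (31): 28 + 31 + 30 + 31 = 120 days.
June 1–16, 1919: 16 days.
Residual: 136 days.
Total: 501 days.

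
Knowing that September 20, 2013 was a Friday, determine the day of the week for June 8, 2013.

Saturday

Count forward from the earlier date (June 8, 2013) to the later (September 20, 2013):
June 2013: 30 − 8 = 22 days remain.
Then July (31), August (31): 31 + 31 = 62 days.
September 1–20, 2013: 20 days.
Total: 22 + 62 + 20 = 104 days.
104 mod 7 = 6, so 6 days before Friday is Saturday.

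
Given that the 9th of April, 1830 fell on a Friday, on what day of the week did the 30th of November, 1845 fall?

Sunday

From April 9, 1830 to April 9, 1845: 15 years, of which 4 contain a Feb 29 — 11×365 + 4×366 = 5479 days.
April 1845: 30 − 9 = 21 days remain.
Then May (31), June (30), July (31), August (31), September (30), October (31): 31 + 30 + 31 + 31 + 30 + 31 = 184 days.
November 1–30, 1845: 30 days.
Residual: 235 days.
Total: 5714 days.
5714 mod 7 = 2, so 2 days after Friday is Sunday.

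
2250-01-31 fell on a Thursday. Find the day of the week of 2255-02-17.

Saturday

January 31, 2250 → January 31, 2251: 365 days.
January 31, 2251 → January 31, 2252: 365 days.
January 31, 2252 → January 31, 2253: 366 days (2252 is a leap year).
January 31, 2253 → January 31, 2254: 365 days.
January 31, 2254 → January 31, 2255: 365 days.
January 2255: 31 − 31 = 0 days remain.
February 1–17, 2255: 17 days (2255 is not a leap year).
Residual: 17 days.
Total: 1843 days.
1843 mod 7 = 2, so 2 days after Thursday is Saturday.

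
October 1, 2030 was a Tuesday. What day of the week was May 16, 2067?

Monday

From October 1, 2030 to October 1, 2066: 36 years, of which 9 contain a Feb 29 — 27×365 + 9×366 = 13149 days.
October 2066: 31 − 1 = 30 days remain.
Then November (30), December (31), January (31), February 2067 (28), March (31), April (30): 30 + 31 + 31 + 28 + 31 + 30 = 181 days.
May 1–16, 2067: 16 days.
Residual: 227 days.
Total: 13376 days.
13376 mod 7 = 6, so 6 days after Tuesday is Monday.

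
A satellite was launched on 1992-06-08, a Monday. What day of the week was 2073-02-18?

Saturday

From June 8, 1992 to June 8, 2072: 80 years, of which 20 contain a Feb 29 — 60×365 + 20×366 = 29220 days.
(2000 is a leap year (divisible by 400).)
June 2072: 30 − 8 = 22 days remain.
Then July (31), August (31), September (30), October (31), November (30), December (31), January (31): 31 + 31 + 30 + 31 + 30 + 31 + 31 = 215 days.
February 1–18, 2073: 18 days (2073 is not a leap year).
Residual: 255 days.
Total: 29475 days.
29475 mod 7 = 5, so 5 days after Monday is Saturday.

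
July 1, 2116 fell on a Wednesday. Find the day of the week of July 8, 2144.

From July 1, 2116 to July 1, 2144: 28 years, of which 7 contain a Feb 29 — 21×365 + 7×366 = 10227 days.
Within July 2144: 8 − 1 = 7 days.
Total: 10234 days.
10234 is a multiple of 7, so July 8, 2144 falls on the same weekday: Wednesday.

Wednesday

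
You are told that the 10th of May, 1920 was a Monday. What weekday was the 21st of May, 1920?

Within May 1920: 21 − 10 = 11 days.
11 mod 7 = 4, so 4 days after Monday is Friday.

Friday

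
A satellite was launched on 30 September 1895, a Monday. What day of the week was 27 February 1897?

September 30, 1895 → September 30, 1896: 366 days (1896 is a leap year).
September 1896: 30 − 30 = 0 days remain.
Then October (31), November (30), December (31), January (31): 31 + 30 + 31 + 31 = 123 days.
February 1–27, 1897: 27 days (1897 is not a leap year).
Residual: 150 days.
Total: 516 days.
516 mod 7 = 5, so 5 days after Monday is Saturday.

Saturday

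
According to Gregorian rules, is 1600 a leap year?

1600 is a leap year (divisible by 400).

Yes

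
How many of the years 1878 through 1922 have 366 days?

10

Years divisible by 4 in [1878, 1922]: 1880, 1884, 1888, 1892, 1896, 1900, 1904, 1908, 1912, 1916, 1920.
Of these, 1900 is divisible by 100 but not 400, so not leap.
Leap years: 11 − 1 = 10.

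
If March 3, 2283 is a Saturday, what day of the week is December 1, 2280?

Count forward from the earlier date (December 1, 2280) to the later (March 3, 2283):
December 1, 2280 → December 1, 2281: 365 days.
December 1, 2281 → December 1, 2282: 365 days.
December 2282: 31 − 1 = 30 days remain.
Then January (31), February 2283 (28): 31 + 28 = 59 days.
March 1–3, 2283: 3 days.
Residual: 92 days.
Total: 822 days.
822 mod 7 = 3, so 3 days before Saturday is Wednesday.

Wednesday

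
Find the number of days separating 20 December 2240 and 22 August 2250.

3532

From December 20, 2240 to December 20, 2249: 9 years, of which 2 contain a Feb 29 — 7×365 + 2×366 = 3287 days.
December 2249: 31 − 20 = 11 days remain.
Then January (31), February 2250 (28), March (31), April (30), May (31), June (30), July (31): 31 + 28 + 31 + 30 + 31 + 30 + 31 = 212 days.
August 1–22, 2250: 22 days.
Residual: 245 days.
Total: 3532 days.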